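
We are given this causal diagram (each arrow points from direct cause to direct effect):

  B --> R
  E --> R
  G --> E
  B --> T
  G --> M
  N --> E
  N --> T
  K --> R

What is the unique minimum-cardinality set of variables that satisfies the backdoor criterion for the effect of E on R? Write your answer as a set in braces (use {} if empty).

Variables eligible for adjustment (non-descendants of E, excluding E and R): {B, G, K, M, N, T}.
Backdoor paths from E to R:
  P1: E <- N -> T <- B -> R
Each backdoor path contains an unconditioned collider, so every path is already blocked with the empty conditioning set:
  P1: blocked at collider T (neither it nor any descendant is in the conditioning set).
The empty set is therefore the unique smallest valid set.

{}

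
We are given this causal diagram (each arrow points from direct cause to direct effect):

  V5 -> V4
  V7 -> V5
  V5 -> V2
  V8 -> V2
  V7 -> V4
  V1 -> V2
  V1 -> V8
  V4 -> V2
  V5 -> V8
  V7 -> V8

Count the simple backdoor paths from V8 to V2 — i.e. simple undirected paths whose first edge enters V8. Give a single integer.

A backdoor path from V8 to V2 is any simple undirected path whose first edge points into V8 (i.e. leaves V8 via a parent).
Parents of V8: {V1, V5, V7}.
Enumerating:
  P1: V8 <- V1 -> V2
  P2: V8 <- V7 -> V5 -> V4 -> V2
  P3: V8 <- V7 -> V5 -> V2
  P4: V8 <- V7 -> V4 <- V5 -> V2
  P5: V8 <- V7 -> V4 -> V2
  P6: V8 <- V5 <- V7 -> V4 -> V2
  P7: V8 <- V5 -> V4 -> V2
  P8: V8 <- V5 -> V2
That exhausts the simple backdoor paths. Count: 8.

8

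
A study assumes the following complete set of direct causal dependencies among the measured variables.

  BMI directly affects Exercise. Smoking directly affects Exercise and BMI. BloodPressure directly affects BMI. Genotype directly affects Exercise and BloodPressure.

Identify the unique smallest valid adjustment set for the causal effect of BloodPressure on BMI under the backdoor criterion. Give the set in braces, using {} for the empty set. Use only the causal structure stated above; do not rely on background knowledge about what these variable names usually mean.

Variables eligible for adjustment (non-descendants of BloodPressure, excluding BloodPressure and BMI): {Genotype, Smoking}.
Backdoor paths from BloodPressure to BMI:
  P1: BloodPressure <- Genotype -> Exercise <- Smoking -> BMI
  P2: BloodPressure <- Genotype -> Exercise <- BMI
Each backdoor path contains an unconditioned collider, so every path is already blocked with the empty conditioning set:
  P1: blocked at collider Exercise (neither it nor any descendant is in the conditioning set).
  P2: blocked at collider Exercise (neither it nor any descendant is in the conditioning set).
The empty set is therefore the unique smallest valid set.

{}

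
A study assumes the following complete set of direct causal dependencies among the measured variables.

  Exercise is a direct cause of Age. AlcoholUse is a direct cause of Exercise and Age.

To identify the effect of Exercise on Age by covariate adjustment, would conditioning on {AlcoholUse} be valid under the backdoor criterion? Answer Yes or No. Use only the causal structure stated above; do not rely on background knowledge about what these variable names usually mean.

Backdoor paths from Exercise to Age (paths whose first edge points into Exercise):
  P1: Exercise <- AlcoholUse -> Age
Condition 1 (no descendant of Exercise in the set): holds — descendants of Exercise are {Age}; none are in {AlcoholUse}.
Condition 2 (every backdoor path blocked by {AlcoholUse}):
  P1: blocked at fork node AlcoholUse ∈ conditioning set.
{AlcoholUse} satisfies the backdoor criterion.

Yes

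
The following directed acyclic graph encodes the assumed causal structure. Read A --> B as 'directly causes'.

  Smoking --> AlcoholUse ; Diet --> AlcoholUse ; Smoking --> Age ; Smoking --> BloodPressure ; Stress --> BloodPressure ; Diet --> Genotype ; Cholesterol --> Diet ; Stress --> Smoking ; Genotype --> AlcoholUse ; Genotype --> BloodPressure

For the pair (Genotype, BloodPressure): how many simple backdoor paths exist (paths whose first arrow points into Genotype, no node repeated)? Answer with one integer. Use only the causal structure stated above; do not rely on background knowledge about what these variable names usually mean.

2

A backdoor path from Genotype to BloodPressure is any simple undirected path whose first edge points into Genotype (i.e. leaves Genotype via a parent).
Parents of Genotype: {Diet}.
Enumerating:
  P1: Genotype <- Diet -> AlcoholUse <- Smoking <- Stress -> BloodPressure
  P2: Genotype <- Diet -> AlcoholUse <- Smoking -> BloodPressure
That exhausts the simple backdoor paths. Count: 2.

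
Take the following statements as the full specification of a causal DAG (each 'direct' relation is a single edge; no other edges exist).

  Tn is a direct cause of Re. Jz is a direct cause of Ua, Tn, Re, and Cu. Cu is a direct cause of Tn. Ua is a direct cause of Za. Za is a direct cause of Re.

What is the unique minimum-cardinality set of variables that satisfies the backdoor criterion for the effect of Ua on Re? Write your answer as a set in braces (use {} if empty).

{Jz}

Variables eligible for adjustment (non-descendants of Ua, excluding Ua and Re): {Cu, Jz, Tn}.
Backdoor paths from Ua to Re:
  P1: Ua <- Jz -> Cu -> Tn -> Re
  P2: Ua <- Jz -> Tn -> Re
  P3: Ua <- Jz -> Re
The empty set is not sufficient: P1 (Ua <- Jz -> Cu -> Tn -> Re) has no collider blocking it and no conditioned non-collider, so it is open.
Try {Jz}:
  P1: blocked at fork node Jz ∈ conditioning set.
  P2: blocked at fork node Jz ∈ conditioning set.
  P3: blocked at fork node Jz ∈ conditioning set.
{Jz} contains no descendant of Ua and blocks every backdoor path.
No other singleton works — e.g. {Cu} leaves P2 open — so {Jz} is the unique smallest valid adjustment set.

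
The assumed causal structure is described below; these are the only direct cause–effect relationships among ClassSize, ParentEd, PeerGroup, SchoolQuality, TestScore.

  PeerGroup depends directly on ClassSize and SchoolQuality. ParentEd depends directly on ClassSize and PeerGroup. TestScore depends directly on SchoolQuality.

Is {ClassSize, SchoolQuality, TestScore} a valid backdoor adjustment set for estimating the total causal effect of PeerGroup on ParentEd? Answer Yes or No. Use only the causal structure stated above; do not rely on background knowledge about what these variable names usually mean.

Yes

Backdoor paths from PeerGroup to ParentEd (paths whose first edge points into PeerGroup):
  P1: PeerGroup <- ClassSize -> ParentEd
Condition 1 (no descendant of PeerGroup in the set): holds — descendants of PeerGroup are {ParentEd}; none are in {ClassSize, SchoolQuality, TestScore}.
Condition 2 (every backdoor path blocked by {ClassSize, SchoolQuality, TestScore}):
  P1: blocked at fork node ClassSize ∈ conditioning set.
{ClassSize, SchoolQuality, TestScore} satisfies the backdoor criterion.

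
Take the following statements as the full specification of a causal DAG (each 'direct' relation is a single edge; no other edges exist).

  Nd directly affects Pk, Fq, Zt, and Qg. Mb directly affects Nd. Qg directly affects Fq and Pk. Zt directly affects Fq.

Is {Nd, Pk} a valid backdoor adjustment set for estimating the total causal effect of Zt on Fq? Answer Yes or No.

Backdoor paths from Zt to Fq (paths whose first edge points into Zt):
  P1: Zt <- Nd -> Qg -> Fq
  P2: Zt <- Nd -> Pk <- Qg -> Fq
  P3: Zt <- Nd -> Fq
Condition 1 (no descendant of Zt in the set): holds — descendants of Zt are {Fq}; none are in {Nd, Pk}.
Condition 2 (every backdoor path blocked by {Nd, Pk}):
  P1: blocked at fork node Nd ∈ conditioning set.
  P2: blocked at fork node Nd ∈ conditioning set.
  P3: blocked at fork node Nd ∈ conditioning set.
{Nd, Pk} satisfies the backdoor criterion.

Yes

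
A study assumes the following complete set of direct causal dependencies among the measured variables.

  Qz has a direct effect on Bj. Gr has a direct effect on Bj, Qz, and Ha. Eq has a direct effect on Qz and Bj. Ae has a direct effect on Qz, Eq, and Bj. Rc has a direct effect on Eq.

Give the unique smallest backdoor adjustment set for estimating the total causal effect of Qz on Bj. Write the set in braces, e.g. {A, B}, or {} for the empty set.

Variables eligible for adjustment (non-descendants of Qz, excluding Qz and Bj): {Ae, Eq, Gr, Ha, Rc}.
Backdoor paths from Qz to Bj:
  P1: Qz <- Ae -> Eq -> Bj
  P2: Qz <- Ae -> Bj
  P3: Qz <- Gr -> Bj
  P4: Qz <- Eq <- Ae -> Bj
  P5: Qz <- Eq -> Bj
The empty set is not sufficient: P1 (Qz <- Ae -> Eq -> Bj) has no collider blocking it and no conditioned non-collider, so it is open.
Try {Ae, Eq, Gr}:
  P1: blocked at fork node Ae ∈ conditioning set.
  P2: blocked at fork node Ae ∈ conditioning set.
  P3: blocked at fork node Gr ∈ conditioning set.
  P4: blocked at chain node Eq ∈ conditioning set.
  P5: blocked at fork node Eq ∈ conditioning set.
{Ae, Eq, Gr} contains no descendant of Qz and blocks every backdoor path.
Every element of {Ae, Eq, Gr} is needed (dropping Ae leaves P2 open; dropping Eq leaves P5 open; dropping Gr leaves P3 open), so no proper subset is valid.
Among all size-3 subsets of the eligible variables, only {Ae, Eq, Gr} blocks every backdoor path, so it is the unique smallest valid adjustment set.

{Ae, Eq, Gr}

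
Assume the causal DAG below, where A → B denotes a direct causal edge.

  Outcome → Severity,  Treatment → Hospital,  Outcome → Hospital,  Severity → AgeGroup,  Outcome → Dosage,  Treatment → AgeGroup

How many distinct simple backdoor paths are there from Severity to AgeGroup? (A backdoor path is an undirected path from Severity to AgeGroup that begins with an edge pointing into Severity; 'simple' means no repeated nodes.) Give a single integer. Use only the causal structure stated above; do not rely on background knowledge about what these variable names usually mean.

A backdoor path from Severity to AgeGroup is any simple undirected path whose first edge points into Severity (i.e. leaves Severity via a parent).
Parents of Severity: {Outcome}.
Enumerating:
  P1: Severity <- Outcome -> Hospital <- Treatment -> AgeGroup
That exhausts the simple backdoor paths. Count: 1.

1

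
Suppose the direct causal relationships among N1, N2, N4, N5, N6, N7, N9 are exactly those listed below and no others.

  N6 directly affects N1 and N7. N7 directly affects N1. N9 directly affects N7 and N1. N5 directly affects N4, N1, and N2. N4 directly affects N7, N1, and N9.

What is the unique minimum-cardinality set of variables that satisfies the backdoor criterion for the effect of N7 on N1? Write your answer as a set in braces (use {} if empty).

Variables eligible for adjustment (non-descendants of N7, excluding N7 and N1): {N2, N4, N5, N6, N9}.
Backdoor paths from N7 to N1:
  P1: N7 <- N4 <- N5 -> N1
  P2: N7 <- N4 -> N9 -> N1
  P3: N7 <- N4 -> N1
  P4: N7 <- N6 -> N1
  P5: N7 <- N9 <- N4 <- N5 -> N1
  P6: N7 <- N9 <- N4 -> N1
  P7: N7 <- N9 -> N1
The empty set is not sufficient: P1 (N7 <- N4 <- N5 -> N1) has no collider blocking it and no conditioned non-collider, so it is open.
Try {N4, N6, N9}:
  P1: blocked at chain node N4 ∈ conditioning set.
  P2: blocked at fork node N4 ∈ conditioning set.
  P3: blocked at fork node N4 ∈ conditioning set.
  P4: blocked at fork node N6 ∈ conditioning set.
  P5: blocked at chain node N9 ∈ conditioning set.
  P6: blocked at chain node N9 ∈ conditioning set.
  P7: blocked at fork node N9 ∈ conditioning set.
{N4, N6, N9} contains no descendant of N7 and blocks every backdoor path.
Every element of {N4, N6, N9} is needed (dropping N4 leaves P1 open; dropping N6 leaves P4 open; dropping N9 leaves P7 open), so no proper subset is valid.
Among all size-3 subsets of the eligible variables, only {N4, N6, N9} blocks every backdoor path, so it is the unique smallest valid adjustment set.

{N4, N6, N9}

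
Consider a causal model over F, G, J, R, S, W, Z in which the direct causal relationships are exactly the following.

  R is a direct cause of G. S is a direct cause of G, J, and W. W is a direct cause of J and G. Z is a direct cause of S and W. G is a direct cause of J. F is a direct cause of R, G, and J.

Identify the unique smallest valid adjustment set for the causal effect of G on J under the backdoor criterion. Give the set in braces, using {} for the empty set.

Variables eligible for adjustment (non-descendants of G, excluding G and J): {F, R, S, W, Z}.
Backdoor paths from G to J:
  P1: G <- F -> J
  P2: G <- S <- Z -> W -> J
  P3: G <- S -> W -> J
  P4: G <- S -> J
  P5: G <- R <- F -> J
  P6: G <- W <- Z -> S -> J
  P7: G <- W <- S -> J
  P8: G <- W -> J
The empty set is not sufficient: P1 (G <- F -> J) has no collider blocking it and no conditioned non-collider, so it is open.
Try {F, S, W}:
  P1: blocked at fork node F ∈ conditioning set.
  P2: blocked at chain node S ∈ conditioning set.
  P3: blocked at fork node S ∈ conditioning set.
  P4: blocked at fork node S ∈ conditioning set.
  P5: blocked at fork node F ∈ conditioning set.
  P6: blocked at chain node W ∈ conditioning set.
  P7: blocked at chain node W ∈ conditioning set.
  P8: blocked at fork node W ∈ conditioning set.
{F, S, W} contains no descendant of G and blocks every backdoor path.
Every element of {F, S, W} is needed (dropping F leaves P1 open; dropping S leaves P4 open; dropping W leaves P8 open), so no proper subset is valid.
Among all size-3 subsets of the eligible variables, only {F, S, W} blocks every backdoor path, so it is the unique smallest valid adjustment set.

{F, S, W}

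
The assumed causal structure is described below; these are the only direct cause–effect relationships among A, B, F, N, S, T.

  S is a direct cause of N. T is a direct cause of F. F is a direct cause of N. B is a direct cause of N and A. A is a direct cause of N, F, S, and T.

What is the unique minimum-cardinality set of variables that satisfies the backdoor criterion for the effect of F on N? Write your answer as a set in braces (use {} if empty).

{A}

Variables eligible for adjustment (non-descendants of F, excluding F and N): {A, B, S, T}.
Backdoor paths from F to N:
  P1: F <- A <- B -> N
  P2: F <- A -> S -> N
  P3: F <- A -> N
  P4: F <- T <- A <- B -> N
  P5: F <- T <- A -> S -> N
  P6: F <- T <- A -> N
The empty set is not sufficient: P1 (F <- A <- B -> N) has no collider blocking it and no conditioned non-collider, so it is open.
Try {A}:
  P1: blocked at chain node A ∈ conditioning set.
  P2: blocked at fork node A ∈ conditioning set.
  P3: blocked at fork node A ∈ conditioning set.
  P4: blocked at chain node A ∈ conditioning set.
  P5: blocked at fork node A ∈ conditioning set.
  P6: blocked at fork node A ∈ conditioning set.
{A} contains no descendant of F and blocks every backdoor path.
No other singleton works — e.g. {B} leaves P2 open — so {A} is the unique smallest valid adjustment set.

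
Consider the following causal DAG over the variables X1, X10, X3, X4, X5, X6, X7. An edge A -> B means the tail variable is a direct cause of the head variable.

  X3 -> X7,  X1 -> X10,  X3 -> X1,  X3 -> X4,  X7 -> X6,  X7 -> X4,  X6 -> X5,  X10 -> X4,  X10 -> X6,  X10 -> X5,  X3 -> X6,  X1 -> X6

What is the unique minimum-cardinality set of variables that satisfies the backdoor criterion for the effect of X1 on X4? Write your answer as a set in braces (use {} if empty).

{X3}

Variables eligible for adjustment (non-descendants of X1, excluding X1 and X4): {X3, X7}.
Backdoor paths from X1 to X4:
  P1: X1 <- X3 -> X7 -> X6 <- X10 -> X4
  P2: X1 <- X3 -> X7 -> X6 -> X5 <- X10 -> X4
  P3: X1 <- X3 -> X7 -> X4
  P4: X1 <- X3 -> X6 <- X7 -> X4
  P5: X1 <- X3 -> X6 <- X10 -> X4
  P6: X1 <- X3 -> X6 -> X5 <- X10 -> X4
  P7: X1 <- X3 -> X4
The empty set is not sufficient: P3 (X1 <- X3 -> X7 -> X4) has no collider blocking it and no conditioned non-collider, so it is open.
Try {X3}:
  P1: blocked at fork node X3 ∈ conditioning set.
  P2: blocked at fork node X3 ∈ conditioning set.
  P3: blocked at fork node X3 ∈ conditioning set.
  P4: blocked at fork node X3 ∈ conditioning set.
  P5: blocked at fork node X3 ∈ conditioning set.
  P6: blocked at fork node X3 ∈ conditioning set.
  P7: blocked at fork node X3 ∈ conditioning set.
{X3} contains no descendant of X1 and blocks every backdoor path.
No other singleton works — e.g. {X7} leaves P7 open — so {X3} is the unique smallest valid adjustment set.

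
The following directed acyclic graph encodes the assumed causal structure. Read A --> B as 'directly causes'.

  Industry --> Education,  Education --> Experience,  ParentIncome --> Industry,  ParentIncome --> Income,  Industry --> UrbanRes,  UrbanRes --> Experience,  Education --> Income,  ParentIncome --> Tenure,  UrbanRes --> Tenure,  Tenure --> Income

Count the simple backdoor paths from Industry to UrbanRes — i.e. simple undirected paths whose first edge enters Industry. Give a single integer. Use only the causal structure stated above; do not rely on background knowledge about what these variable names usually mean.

A backdoor path from Industry to UrbanRes is any simple undirected path whose first edge points into Industry (i.e. leaves Industry via a parent).
Parents of Industry: {ParentIncome}.
Enumerating:
  P1: Industry <- ParentIncome -> Tenure <- UrbanRes
  P2: Industry <- ParentIncome -> Tenure -> Income <- Education -> Experience <- UrbanRes
  P3: Industry <- ParentIncome -> Income <- Education -> Experience <- UrbanRes
  P4: Industry <- ParentIncome -> Income <- Tenure <- UrbanRes
That exhausts the simple backdoor paths. Count: 4.

4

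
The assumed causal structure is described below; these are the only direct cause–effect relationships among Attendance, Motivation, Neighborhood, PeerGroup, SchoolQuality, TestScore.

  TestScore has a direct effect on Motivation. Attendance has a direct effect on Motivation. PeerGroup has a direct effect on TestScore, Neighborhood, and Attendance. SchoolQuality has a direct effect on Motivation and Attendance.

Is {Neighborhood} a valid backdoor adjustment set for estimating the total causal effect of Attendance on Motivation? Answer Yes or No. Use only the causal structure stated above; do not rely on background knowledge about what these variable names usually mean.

No

Backdoor paths from Attendance to Motivation (paths whose first edge points into Attendance):
  P1: Attendance <- PeerGroup -> TestScore -> Motivation
  P2: Attendance <- SchoolQuality -> Motivation
Condition 1 (no descendant of Attendance in the set): holds — descendants of Attendance are {Motivation}; none are in {Neighborhood}.
Condition 2 (every backdoor path blocked by {Neighborhood}):
  P1: open — no interior node is in the conditioning set.
  P2: open — no interior node is in the conditioning set.
{Neighborhood} does not satisfy the backdoor criterion.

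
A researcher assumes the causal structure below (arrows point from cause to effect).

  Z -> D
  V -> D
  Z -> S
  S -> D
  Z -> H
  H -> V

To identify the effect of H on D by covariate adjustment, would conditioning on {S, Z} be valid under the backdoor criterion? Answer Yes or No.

Yes

Backdoor paths from H to D (paths whose first edge points into H):
  P1: H <- Z -> S -> D
  P2: H <- Z -> D
Condition 1 (no descendant of H in the set): holds — descendants of H are {D, V}; none are in {S, Z}.
Condition 2 (every backdoor path blocked by {S, Z}):
  P1: blocked at fork node Z ∈ conditioning set.
  P2: blocked at fork node Z ∈ conditioning set.
{S, Z} satisfies the backdoor criterion.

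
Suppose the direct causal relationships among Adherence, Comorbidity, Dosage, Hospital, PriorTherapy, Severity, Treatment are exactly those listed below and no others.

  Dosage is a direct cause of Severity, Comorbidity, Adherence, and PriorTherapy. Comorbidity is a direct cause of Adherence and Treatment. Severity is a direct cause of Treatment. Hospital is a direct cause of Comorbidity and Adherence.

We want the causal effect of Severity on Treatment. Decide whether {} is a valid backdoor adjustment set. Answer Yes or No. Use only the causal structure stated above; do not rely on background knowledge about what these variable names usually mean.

No

Backdoor paths from Severity to Treatment (paths whose first edge points into Severity):
  P1: Severity <- Dosage -> Comorbidity -> Treatment
  P2: Severity <- Dosage -> Adherence <- Hospital -> Comorbidity -> Treatment
  P3: Severity <- Dosage -> Adherence <- Comorbidity -> Treatment
Condition 1 (no descendant of Severity in the set): holds — descendants of Severity are {Treatment}; none are in {}.
Condition 2 (every backdoor path blocked by {}):
  P1: open — no interior node is in the conditioning set.
  P2: blocked at collider Adherence (neither it nor any descendant is in the conditioning set).
  P3: blocked at collider Adherence (neither it nor any descendant is in the conditioning set).
{} does not satisfy the backdoor criterion.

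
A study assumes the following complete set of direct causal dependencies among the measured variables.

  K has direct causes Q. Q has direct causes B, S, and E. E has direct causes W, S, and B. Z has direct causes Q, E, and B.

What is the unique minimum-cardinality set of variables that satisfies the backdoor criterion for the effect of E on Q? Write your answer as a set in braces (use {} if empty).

Variables eligible for adjustment (non-descendants of E, excluding E and Q): {B, S, W}.
Backdoor paths from E to Q:
  P1: E <- B -> Q
  P2: E <- B -> Z <- Q
  P3: E <- S -> Q
The empty set is not sufficient: P1 (E <- B -> Q) has no collider blocking it and no conditioned non-collider, so it is open.
Try {B, S}:
  P1: blocked at fork node B ∈ conditioning set.
  P2: blocked at fork node B ∈ conditioning set.
  P3: blocked at fork node S ∈ conditioning set.
{B, S} contains no descendant of E and blocks every backdoor path.
Every element of {B, S} is needed (dropping B leaves P1 open; dropping S leaves P3 open), so no proper subset is valid.
Among all size-2 subsets of the eligible variables, only {B, S} blocks every backdoor path, so it is the unique smallest valid adjustment set.

{B, S}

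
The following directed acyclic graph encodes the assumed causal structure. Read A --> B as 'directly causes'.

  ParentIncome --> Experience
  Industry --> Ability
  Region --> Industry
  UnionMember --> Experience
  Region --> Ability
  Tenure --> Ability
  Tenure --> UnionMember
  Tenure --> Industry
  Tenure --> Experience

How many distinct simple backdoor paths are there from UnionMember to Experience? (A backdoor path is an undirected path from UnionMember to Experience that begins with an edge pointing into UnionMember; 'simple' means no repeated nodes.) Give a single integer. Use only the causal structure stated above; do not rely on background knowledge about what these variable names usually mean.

A backdoor path from UnionMember to Experience is any simple undirected path whose first edge points into UnionMember (i.e. leaves UnionMember via a parent).
Parents of UnionMember: {Tenure}.
Enumerating:
  P1: UnionMember <- Tenure -> Experience
That exhausts the simple backdoor paths. Count: 1.

1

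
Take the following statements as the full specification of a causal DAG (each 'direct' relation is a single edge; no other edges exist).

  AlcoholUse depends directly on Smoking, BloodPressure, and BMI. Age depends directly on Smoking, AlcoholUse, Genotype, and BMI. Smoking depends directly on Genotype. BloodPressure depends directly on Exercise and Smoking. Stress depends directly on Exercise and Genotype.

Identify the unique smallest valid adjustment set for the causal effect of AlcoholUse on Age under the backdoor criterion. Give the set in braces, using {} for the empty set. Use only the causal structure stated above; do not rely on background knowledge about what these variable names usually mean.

Variables eligible for adjustment (non-descendants of AlcoholUse, excluding AlcoholUse and Age): {BMI, BloodPressure, Exercise, Genotype, Smoking, Stress}.
Backdoor paths from AlcoholUse to Age:
  P1: AlcoholUse <- BMI -> Age
  P2: AlcoholUse <- Smoking <- Genotype -> Age
  P3: AlcoholUse <- Smoking -> BloodPressure <- Exercise -> Stress <- Genotype -> Age
  P4: AlcoholUse <- Smoking -> Age
  P5: AlcoholUse <- BloodPressure <- Exercise -> Stress <- Genotype -> Smoking -> Age
  P6: AlcoholUse <- BloodPressure <- Exercise -> Stress <- Genotype -> Age
  P7: AlcoholUse <- BloodPressure <- Smoking <- Genotype -> Age
  P8: AlcoholUse <- BloodPressure <- Smoking -> Age
The empty set is not sufficient: P1 (AlcoholUse <- BMI -> Age) has no collider blocking it and no conditioned non-collider, so it is open.
Try {BMI, Smoking}:
  P1: blocked at fork node BMI ∈ conditioning set.
  P2: blocked at chain node Smoking ∈ conditioning set.
  P3: blocked at fork node Smoking ∈ conditioning set.
  P4: blocked at fork node Smoking ∈ conditioning set.
  P5: blocked at collider Stress (neither it nor any descendant is in the conditioning set).
  P6: blocked at collider Stress (neither it nor any descendant is in the conditioning set).
  P7: blocked at chain node Smoking ∈ conditioning set.
  P8: blocked at fork node Smoking ∈ conditioning set.
{BMI, Smoking} contains no descendant of AlcoholUse and blocks every backdoor path.
Every element of {BMI, Smoking} is needed (dropping BMI leaves P1 open; dropping Smoking leaves P2 open), so no proper subset is valid.
Among all size-2 subsets of the eligible variables, only {BMI, Smoking} blocks every backdoor path, so it is the unique smallest valid adjustment set.

{BMI, Smoking}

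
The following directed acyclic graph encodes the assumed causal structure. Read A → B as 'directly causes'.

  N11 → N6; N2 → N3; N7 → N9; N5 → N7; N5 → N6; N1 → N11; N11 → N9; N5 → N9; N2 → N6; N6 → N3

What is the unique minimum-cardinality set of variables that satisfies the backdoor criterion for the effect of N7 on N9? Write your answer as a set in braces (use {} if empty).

{N5}

Variables eligible for adjustment (non-descendants of N7, excluding N7 and N9): {N1, N11, N2, N3, N5, N6}.
Backdoor paths from N7 to N9:
  P1: N7 <- N5 -> N6 <- N11 -> N9
  P2: N7 <- N5 -> N9
The empty set is not sufficient: P2 (N7 <- N5 -> N9) has no collider blocking it and no conditioned non-collider, so it is open.
Try {N5}:
  P1: blocked at fork node N5 ∈ conditioning set.
  P2: blocked at fork node N5 ∈ conditioning set.
{N5} contains no descendant of N7 and blocks every backdoor path.
No other singleton works — e.g. {N1} leaves P2 open — so {N5} is the unique smallest valid adjustment set.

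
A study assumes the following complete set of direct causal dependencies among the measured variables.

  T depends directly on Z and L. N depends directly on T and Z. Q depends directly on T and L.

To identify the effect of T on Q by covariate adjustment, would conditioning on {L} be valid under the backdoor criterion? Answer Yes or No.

Backdoor paths from T to Q (paths whose first edge points into T):
  P1: T <- L -> Q
Condition 1 (no descendant of T in the set): holds — descendants of T are {N, Q}; none are in {L}.
Condition 2 (every backdoor path blocked by {L}):
  P1: blocked at fork node L ∈ conditioning set.
{L} satisfies the backdoor criterion.

Yes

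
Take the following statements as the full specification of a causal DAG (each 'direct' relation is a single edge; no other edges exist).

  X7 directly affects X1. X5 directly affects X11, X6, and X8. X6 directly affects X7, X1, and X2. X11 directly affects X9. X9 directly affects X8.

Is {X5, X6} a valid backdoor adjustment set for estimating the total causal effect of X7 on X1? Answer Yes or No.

Yes

Backdoor paths from X7 to X1 (paths whose first edge points into X7):
  P1: X7 <- X6 -> X1
Condition 1 (no descendant of X7 in the set): holds — descendants of X7 are {X1}; none are in {X5, X6}.
Condition 2 (every backdoor path blocked by {X5, X6}):
  P1: blocked at fork node X6 ∈ conditioning set.
{X5, X6} satisfies the backdoor criterion.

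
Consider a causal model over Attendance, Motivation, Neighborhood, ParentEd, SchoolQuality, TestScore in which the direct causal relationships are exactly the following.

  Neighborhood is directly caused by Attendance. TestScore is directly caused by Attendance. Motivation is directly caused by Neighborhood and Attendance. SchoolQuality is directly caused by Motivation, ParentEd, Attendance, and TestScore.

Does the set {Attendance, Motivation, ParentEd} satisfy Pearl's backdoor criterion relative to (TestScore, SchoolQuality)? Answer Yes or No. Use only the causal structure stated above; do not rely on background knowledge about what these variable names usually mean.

Backdoor paths from TestScore to SchoolQuality (paths whose first edge points into TestScore):
  P1: TestScore <- Attendance -> Neighborhood -> Motivation -> SchoolQuality
  P2: TestScore <- Attendance -> Motivation -> SchoolQuality
  P3: TestScore <- Attendance -> SchoolQuality
Condition 1 (no descendant of TestScore in the set): holds — descendants of TestScore are {SchoolQuality}; none are in {Attendance, Motivation, ParentEd}.
Condition 2 (every backdoor path blocked by {Attendance, Motivation, ParentEd}):
  P1: blocked at fork node Attendance ∈ conditioning set.
  P2: blocked at fork node Attendance ∈ conditioning set.
  P3: blocked at fork node Attendance ∈ conditioning set.
{Attendance, Motivation, ParentEd} satisfies the backdoor criterion.

Yes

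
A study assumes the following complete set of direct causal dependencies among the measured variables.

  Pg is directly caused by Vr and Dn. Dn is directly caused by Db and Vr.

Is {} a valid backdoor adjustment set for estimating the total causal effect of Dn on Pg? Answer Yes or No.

Backdoor paths from Dn to Pg (paths whose first edge points into Dn):
  P1: Dn <- Vr -> Pg
Condition 1 (no descendant of Dn in the set): holds — descendants of Dn are {Pg}; none are in {}.
Condition 2 (every backdoor path blocked by {}):
  P1: open — no interior node is in the conditioning set.
{} does not satisfy the backdoor criterion.

No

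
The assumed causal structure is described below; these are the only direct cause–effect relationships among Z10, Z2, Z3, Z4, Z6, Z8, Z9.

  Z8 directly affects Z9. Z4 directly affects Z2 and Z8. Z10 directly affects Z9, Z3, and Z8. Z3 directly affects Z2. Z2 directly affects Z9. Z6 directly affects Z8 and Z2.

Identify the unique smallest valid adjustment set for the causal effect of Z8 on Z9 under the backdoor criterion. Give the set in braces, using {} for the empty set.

Variables eligible for adjustment (non-descendants of Z8, excluding Z8 and Z9): {Z10, Z2, Z3, Z4, Z6}.
Backdoor paths from Z8 to Z9:
  P1: Z8 <- Z10 -> Z3 -> Z2 -> Z9
  P2: Z8 <- Z10 -> Z9
  P3: Z8 <- Z4 -> Z2 <- Z3 <- Z10 -> Z9
  P4: Z8 <- Z4 -> Z2 -> Z9
  P5: Z8 <- Z6 -> Z2 <- Z3 <- Z10 -> Z9
  P6: Z8 <- Z6 -> Z2 -> Z9
The empty set is not sufficient: P1 (Z8 <- Z10 -> Z3 -> Z2 -> Z9) has no collider blocking it and no conditioned non-collider, so it is open.
Try {Z10, Z2}:
  P1: blocked at fork node Z10 ∈ conditioning set.
  P2: blocked at fork node Z10 ∈ conditioning set.
  P3: blocked at fork node Z10 ∈ conditioning set.
  P4: blocked at chain node Z2 ∈ conditioning set.
  P5: blocked at fork node Z10 ∈ conditioning set.
  P6: blocked at chain node Z2 ∈ conditioning set.
{Z10, Z2} contains no descendant of Z8 and blocks every backdoor path.
Every element of {Z10, Z2} is needed (dropping Z10 leaves P2 open; dropping Z2 leaves P4 open), so no proper subset is valid.
Among all size-2 subsets of the eligible variables, only {Z10, Z2} blocks every backdoor path, so it is the unique smallest valid adjustment set.

{Z10, Z2}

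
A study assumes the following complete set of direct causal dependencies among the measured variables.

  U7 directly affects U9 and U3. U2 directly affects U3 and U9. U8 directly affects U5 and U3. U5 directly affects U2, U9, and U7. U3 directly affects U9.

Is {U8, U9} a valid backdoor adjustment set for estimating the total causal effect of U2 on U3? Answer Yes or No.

No

Backdoor paths from U2 to U3 (paths whose first edge points into U2):
  P1: U2 <- U5 <- U8 -> U3
  P2: U2 <- U5 -> U7 -> U3
  P3: U2 <- U5 -> U7 -> U9 <- U3
  P4: U2 <- U5 -> U9 <- U7 -> U3
  P5: U2 <- U5 -> U9 <- U3
Condition 1 (no descendant of U2 in the set): FAILS — U9 is a descendant of U2.
Condition 2 (every backdoor path blocked by {U8, U9}):
  P1: blocked at fork node U8 ∈ conditioning set.
  P2: open — no interior node is in the conditioning set.
  P3: open — collider(s) U9 are conditioned on (or have a conditioned descendant) and no non-collider on the path is in the set.
  P4: open — collider(s) U9 are conditioned on (or have a conditioned descendant) and no non-collider on the path is in the set.
  P5: open — collider(s) U9 are conditioned on (or have a conditioned descendant) and no non-collider on the path is in the set.
{U8, U9} does not satisfy the backdoor criterion.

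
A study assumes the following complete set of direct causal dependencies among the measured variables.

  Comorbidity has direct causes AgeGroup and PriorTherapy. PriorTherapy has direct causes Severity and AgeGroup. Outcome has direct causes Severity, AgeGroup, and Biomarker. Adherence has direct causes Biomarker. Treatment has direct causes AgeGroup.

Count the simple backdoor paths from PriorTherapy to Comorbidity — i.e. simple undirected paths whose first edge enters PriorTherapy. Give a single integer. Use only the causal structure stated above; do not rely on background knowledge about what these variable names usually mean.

A backdoor path from PriorTherapy to Comorbidity is any simple undirected path whose first edge points into PriorTherapy (i.e. leaves PriorTherapy via a parent).
Parents of PriorTherapy: {AgeGroup, Severity}.
Enumerating:
  P1: PriorTherapy <- AgeGroup -> Comorbidity
  P2: PriorTherapy <- Severity -> Outcome <- AgeGroup -> Comorbidity
That exhausts the simple backdoor paths. Count: 2.

2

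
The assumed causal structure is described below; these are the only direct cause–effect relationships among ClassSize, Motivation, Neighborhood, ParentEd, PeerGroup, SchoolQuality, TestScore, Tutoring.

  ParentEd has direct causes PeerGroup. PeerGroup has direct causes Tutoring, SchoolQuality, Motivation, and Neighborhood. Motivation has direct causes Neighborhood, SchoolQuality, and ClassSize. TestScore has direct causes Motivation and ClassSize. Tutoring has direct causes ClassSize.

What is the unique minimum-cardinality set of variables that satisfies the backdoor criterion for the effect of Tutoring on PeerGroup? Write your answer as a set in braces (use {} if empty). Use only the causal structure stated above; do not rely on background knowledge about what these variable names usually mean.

Variables eligible for adjustment (non-descendants of Tutoring, excluding Tutoring and PeerGroup): {ClassSize, Motivation, Neighborhood, SchoolQuality, TestScore}.
Backdoor paths from Tutoring to PeerGroup:
  P1: Tutoring <- ClassSize -> Motivation <- Neighborhood -> PeerGroup
  P2: Tutoring <- ClassSize -> Motivation <- SchoolQuality -> PeerGroup
  P3: Tutoring <- ClassSize -> Motivation -> PeerGroup
  P4: Tutoring <- ClassSize -> TestScore <- Motivation <- Neighborhood -> PeerGroup
  P5: Tutoring <- ClassSize -> TestScore <- Motivation <- SchoolQuality -> PeerGroup
  P6: Tutoring <- ClassSize -> TestScore <- Motivation -> PeerGroup
The empty set is not sufficient: P3 (Tutoring <- ClassSize -> Motivation -> PeerGroup) has no collider blocking it and no conditioned non-collider, so it is open.
Try {ClassSize}:
  P1: blocked at fork node ClassSize ∈ conditioning set.
  P2: blocked at fork node ClassSize ∈ conditioning set.
  P3: blocked at fork node ClassSize ∈ conditioning set.
  P4: blocked at fork node ClassSize ∈ conditioning set.
  P5: blocked at fork node ClassSize ∈ conditioning set.
  P6: blocked at fork node ClassSize ∈ conditioning set.
{ClassSize} contains no descendant of Tutoring and blocks every backdoor path.
No other singleton works — e.g. {Neighborhood} leaves P3 open — so {ClassSize} is the unique smallest valid adjustment set.

{ClassSize}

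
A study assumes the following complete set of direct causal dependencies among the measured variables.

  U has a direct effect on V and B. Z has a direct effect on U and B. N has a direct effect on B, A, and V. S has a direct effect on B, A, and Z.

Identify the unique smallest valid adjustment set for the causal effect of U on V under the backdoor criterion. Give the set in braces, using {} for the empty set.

{}

Variables eligible for adjustment (non-descendants of U, excluding U and V): {A, N, S, Z}.
Backdoor paths from U to V:
  P1: U <- Z <- S -> A <- N -> V
  P2: U <- Z <- S -> B <- N -> V
  P3: U <- Z -> B <- S -> A <- N -> V
  P4: U <- Z -> B <- N -> V
Each backdoor path contains an unconditioned collider, so every path is already blocked with the empty conditioning set:
  P1: blocked at collider A (neither it nor any descendant is in the conditioning set).
  P2: blocked at collider B (neither it nor any descendant is in the conditioning set).
  P3: blocked at collider B (neither it nor any descendant is in the conditioning set).
  P4: blocked at collider B (neither it nor any descendant is in the conditioning set).
The empty set is therefore the unique smallest valid set.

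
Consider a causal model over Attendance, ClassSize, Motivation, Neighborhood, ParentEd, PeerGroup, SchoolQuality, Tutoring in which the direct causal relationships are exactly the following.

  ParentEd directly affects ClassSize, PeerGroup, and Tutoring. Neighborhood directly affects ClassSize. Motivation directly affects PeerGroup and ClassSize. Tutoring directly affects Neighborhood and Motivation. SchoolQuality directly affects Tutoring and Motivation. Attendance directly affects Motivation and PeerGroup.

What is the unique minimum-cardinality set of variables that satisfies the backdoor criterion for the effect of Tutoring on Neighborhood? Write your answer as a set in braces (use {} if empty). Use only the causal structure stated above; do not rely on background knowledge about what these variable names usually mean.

Variables eligible for adjustment (non-descendants of Tutoring, excluding Tutoring and Neighborhood): {Attendance, ParentEd, SchoolQuality}.
Backdoor paths from Tutoring to Neighborhood:
  P1: Tutoring <- SchoolQuality -> Motivation <- Attendance -> PeerGroup <- ParentEd -> ClassSize <- Neighborhood
  P2: Tutoring <- SchoolQuality -> Motivation -> ClassSize <- Neighborhood
  P3: Tutoring <- SchoolQuality -> Motivation -> PeerGroup <- ParentEd -> ClassSize <- Neighborhood
  P4: Tutoring <- ParentEd -> ClassSize <- Neighborhood
  P5: Tutoring <- ParentEd -> PeerGroup <- Attendance -> Motivation -> ClassSize <- Neighborhood
  P6: Tutoring <- ParentEd -> PeerGroup <- Motivation -> ClassSize <- Neighborhood
Each backdoor path contains an unconditioned collider, so every path is already blocked with the empty conditioning set:
  P1: blocked at collider Motivation (neither it nor any descendant is in the conditioning set).
  P2: blocked at collider ClassSize (neither it nor any descendant is in the conditioning set).
  P3: blocked at collider PeerGroup (neither it nor any descendant is in the conditioning set).
  P4: blocked at collider ClassSize (neither it nor any descendant is in the conditioning set).
  P5: blocked at collider PeerGroup (neither it nor any descendant is in the conditioning set).
  P6: blocked at collider PeerGroup (neither it nor any descendant is in the conditioning set).
The empty set is therefore the unique smallest valid set.

{}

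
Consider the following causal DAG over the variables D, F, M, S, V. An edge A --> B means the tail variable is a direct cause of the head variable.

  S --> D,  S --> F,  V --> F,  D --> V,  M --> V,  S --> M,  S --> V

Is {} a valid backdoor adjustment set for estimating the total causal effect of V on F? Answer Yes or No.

Backdoor paths from V to F (paths whose first edge points into V):
  P1: V <- S -> F
  P2: V <- M <- S -> F
  P3: V <- D <- S -> F
Condition 1 (no descendant of V in the set): holds — descendants of V are {F}; none are in {}.
Condition 2 (every backdoor path blocked by {}):
  P1: open — no interior node is in the conditioning set.
  P2: open — no interior node is in the conditioning set.
  P3: open — no interior node is in the conditioning set.
{} does not satisfy the backdoor criterion.

No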